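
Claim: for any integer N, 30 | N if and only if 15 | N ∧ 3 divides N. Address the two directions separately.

(⇒) If 30 ∣ N, write N = 30q. Since 30 = 2·15, N = 15·(2q), so 15 ∣ N; and since 30 = 10·3, N = 3·(10q), so 3 ∣ N.

(⇐) This fails: take N = 15. Both 15 ∣ 15 and 3 ∣ 15, yet 15 is not a multiple of 30 (since 15 = 0·30 + 15), so 30 ∤ 15.

(⇒) holds; (⇐) fails.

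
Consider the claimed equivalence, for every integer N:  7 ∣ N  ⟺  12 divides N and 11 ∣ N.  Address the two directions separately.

(⟹) This fails: take N = 7. Certainly 7 ∣ 7, but 12 ∤ 7.

(⟸) This fails: take N = 132. Both 12 ∣ 132 and 11 ∣ 132, yet 132 is not a multiple of 7 (since 132 = 18·7 + 6), so 7 ∤ 132.

Neither direction holds.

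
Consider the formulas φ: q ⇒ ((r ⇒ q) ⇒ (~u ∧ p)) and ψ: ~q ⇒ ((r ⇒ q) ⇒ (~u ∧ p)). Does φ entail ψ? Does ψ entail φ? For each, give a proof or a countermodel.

Neither direction holds.

(→) This fails. Under u = F, p = F, q = F, r = F, the left side is true but the right side is false.

(←) This fails. Under u = F, p = F, q = T, r = F, the left side is false but the right side is true.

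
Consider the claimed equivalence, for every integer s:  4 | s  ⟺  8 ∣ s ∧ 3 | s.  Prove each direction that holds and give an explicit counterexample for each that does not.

Not equivalent: only (⇐) holds.

(⇐) Suppose 8 ∣ s and 3 ∣ s. Any common multiple of 8 and 3 is a multiple of their lcm; here gcd(8, 3) = 1, so lcm(8, 3) = 8·3 = 24, so 24 ∣ s. Since 4 ∣ 24, it follows that 4 ∣ s.

(⇒) This fails: take s = 4. Certainly 4 ∣ 4, but 8 ∤ 4.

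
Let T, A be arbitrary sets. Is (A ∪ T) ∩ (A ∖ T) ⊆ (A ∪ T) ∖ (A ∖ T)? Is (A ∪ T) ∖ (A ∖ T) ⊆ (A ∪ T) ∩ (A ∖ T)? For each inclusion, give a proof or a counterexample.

Both inclusions fail.

(⟹) This inclusion fails. Take T = ∅, A = {1}; then 1 ∈ (A ∪ T) ∩ (A ∖ T) but 1 ∉ (A ∪ T) ∖ (A ∖ T).

(⟸) This inclusion fails. Take T = {1}, A = ∅; then 1 ∈ (A ∪ T) ∖ (A ∖ T) but 1 ∉ (A ∪ T) ∩ (A ∖ T).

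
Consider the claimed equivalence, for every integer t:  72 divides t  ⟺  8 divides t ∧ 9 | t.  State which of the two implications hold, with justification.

[⇒] If 72 ∣ t, write t = 72q. Since 72 = 9·8, t = 8·(9q), so 8 ∣ t; and since 72 = 8·9, t = 9·(8q), so 9 ∣ t.

[⇐] Suppose 8 ∣ t and 9 ∣ t. Any common multiple of 8 and 9 is a multiple of their lcm; here gcd(8, 9) = 1, so lcm(8, 9) = 8·9 = 72, so 72 ∣ t.

The biconditional holds.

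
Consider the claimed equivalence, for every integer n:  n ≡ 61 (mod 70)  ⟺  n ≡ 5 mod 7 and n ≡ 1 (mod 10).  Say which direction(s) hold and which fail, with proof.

Both implications hold.

(⟹) Suppose n ≡ 61 (mod 70); write n = 70j + 61. Since 7 ∣ 70, reducing mod 7 gives n ≡ 61 ≡ 5 (mod 7); since 10 ∣ 70, reducing mod 10 gives n ≡ 61 ≡ 1 (mod 10).

(⟸) Conversely, if n ≡ 5 (mod 7) and n ≡ 1 (mod 10), then by the Chinese remainder theorem n ≡ 61 (mod 70). This is exactly n ≡ 61 (mod 70).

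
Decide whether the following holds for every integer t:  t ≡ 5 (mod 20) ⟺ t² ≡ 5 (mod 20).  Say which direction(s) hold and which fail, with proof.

(⇒) holds; (⇐) fails.

Converse. This fails: take t = 15. Then 15² = 225 ≡ 5 (mod 20), yet 15 ≡ 15 (mod 20), not 5.

Forward direction. Suppose t ≡ 5 (mod 20). Write t = 20j + 5. Then (20j + 5)² = 400j² + 200j + 25 = 20(20j² + 10j + 1) + 5, so t² ≡ 5 (mod 20).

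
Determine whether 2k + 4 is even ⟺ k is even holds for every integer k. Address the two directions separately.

Only the converse holds.

[⇒] This fails: take k = 3. Then 2k + 4 = 10, which is even, yet k = 3 is odd, not even.

[⇐] Suppose k is even. Since 2 is even, 2k is even for every k, so 2k + 4 has the same parity as 4, which is even. Hence 2k + 4 is even.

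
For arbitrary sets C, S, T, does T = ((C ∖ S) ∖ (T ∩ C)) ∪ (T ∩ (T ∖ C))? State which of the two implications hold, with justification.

(⟹) This inclusion fails. Take C = {1}, S = ∅, T = {1}; then 1 ∈ T but 1 ∉ ((C ∖ S) ∖ (T ∩ C)) ∪ (T ∩ (T ∖ C)).

(⟸) This inclusion fails. Take C = {1}, S = ∅, T = ∅; then 1 ∈ ((C ∖ S) ∖ (T ∩ C)) ∪ (T ∩ (T ∖ C)) but 1 ∉ T.

Both inclusions fail.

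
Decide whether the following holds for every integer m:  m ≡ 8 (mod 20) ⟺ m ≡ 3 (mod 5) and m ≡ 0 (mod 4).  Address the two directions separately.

Both directions hold.

Forward direction. Suppose m ≡ 8 (mod 20); write m = 20j + 8. Since 5 ∣ 20, reducing mod 5 gives m ≡ 8 ≡ 3 (mod 5); since 4 ∣ 20, reducing mod 4 gives m ≡ 8 ≡ 0 (mod 4).

Converse. If m ≡ 3 (mod 5) and m ≡ 0 (mod 4), then by the Chinese remainder theorem m ≡ 8 (mod 20). This is exactly m ≡ 8 (mod 20).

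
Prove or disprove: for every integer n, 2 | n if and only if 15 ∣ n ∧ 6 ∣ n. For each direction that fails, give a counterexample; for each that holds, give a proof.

[⇒] This fails: take n = 2. Certainly 2 ∣ 2, but 15 ∤ 2.

[⇐] Suppose 15 ∣ n and 6 ∣ n. Any common multiple of 15 and 6 is a multiple of their lcm; here lcm(15, 6) = 15·6/gcd(15, 6) = 90/3 = 30, so 30 ∣ n. Since 2 ∣ 30, it follows that 2 ∣ n.

Only the converse holds.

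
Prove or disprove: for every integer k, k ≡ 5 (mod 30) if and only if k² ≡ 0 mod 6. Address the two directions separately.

Forward direction. This fails: take k = 5. Then 5 ≡ 5 (mod 30), but 5² = 25 ≡ 1 (mod 6), not 0.

Converse. This fails: take k = 0. Then 0² = 0 ≡ 0 (mod 6), yet 0 ≡ 0 (mod 30), not 5.

Neither direction holds.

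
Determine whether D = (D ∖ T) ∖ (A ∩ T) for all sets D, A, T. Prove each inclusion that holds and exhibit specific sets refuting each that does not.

(⊆) This inclusion fails. Take D = {1}, A = ∅, T = {1}; then 1 ∈ D but 1 ∉ (D ∖ T) ∖ (A ∩ T).

(⊇) Let x ∈ (D ∖ T) ∖ (A ∩ T). Then either x ∈ D and x ∉ A, T; or x ∈ D ∩ A and x ∉ T. In each case x ∈ D, so (D ∖ T) ∖ (A ∩ T) ⊆ D.

Only the reverse inclusion holds.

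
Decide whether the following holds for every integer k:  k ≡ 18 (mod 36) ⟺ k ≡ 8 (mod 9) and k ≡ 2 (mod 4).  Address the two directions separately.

(⟹) This fails: k = 18 gives 18 ≡ 18 (mod 36) but 18 ≡ 0 (mod 9), so the conjunction on the right does not hold.

(⟸) This fails: k = 26 satisfies both congruences on the right (26 ≡ 8 mod 9 and 26 ≡ 2 mod 4) yet 26 ≡ 26 (mod 36), not 18.

Neither direction holds.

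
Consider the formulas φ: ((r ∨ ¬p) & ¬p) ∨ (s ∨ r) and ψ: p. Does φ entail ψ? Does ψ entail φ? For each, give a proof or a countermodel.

(⇒) This fails. Under s = F, p = F, r = F, the left side is true but the right side is false.

(⇐) This fails. Under s = F, p = T, r = F, the left side is false but the right side is true.

Neither direction holds.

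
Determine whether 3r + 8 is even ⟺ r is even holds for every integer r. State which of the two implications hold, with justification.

(⇐) Suppose r is even; write r = 2j. Then 3r + 8 = 3·(2j) + 8 = 2·3j + 8, which is even.

(⇒) Suppose 3r + 8 is even. Since 3 is odd, 3r and r have the same parity, so 3r + 8 ≡ r + 8 (mod 2). As 8 is even, 3r + 8 is even exactly when r is even. Thus r is even.

Equivalent; both directions hold.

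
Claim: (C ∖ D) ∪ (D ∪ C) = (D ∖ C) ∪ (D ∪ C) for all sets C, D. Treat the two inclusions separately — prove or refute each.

Both inclusions hold; the sets are equal.

(⟹) Let x ∈ (C ∖ D) ∪ (D ∪ C). Then either x ∈ C and x ∉ D; or x ∈ D and x ∉ C; or x ∈ C ∩ D. In each case x ∈ (D ∖ C) ∪ (D ∪ C), so (C ∖ D) ∪ (D ∪ C) ⊆ (D ∖ C) ∪ (D ∪ C).

(⟸) Let x ∈ (D ∖ C) ∪ (D ∪ C). Then either x ∈ C and x ∉ D; or x ∈ D and x ∉ C; or x ∈ C ∩ D. In each case x ∈ (C ∖ D) ∪ (D ∪ C), so (D ∖ C) ∪ (D ∪ C) ⊆ (C ∖ D) ∪ (D ∪ C).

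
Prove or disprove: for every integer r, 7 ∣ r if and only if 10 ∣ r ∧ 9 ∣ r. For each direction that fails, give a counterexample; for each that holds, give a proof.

(⇒) fails and (⇐) fails.

(⇒) This fails: take r = 7. Certainly 7 ∣ 7, but 10 ∤ 7.

(⇐) This fails: take r = 90. Both 10 ∣ 90 and 9 ∣ 90, yet 90 is not a multiple of 7 (since 90 = 12·7 + 6), so 7 ∤ 90.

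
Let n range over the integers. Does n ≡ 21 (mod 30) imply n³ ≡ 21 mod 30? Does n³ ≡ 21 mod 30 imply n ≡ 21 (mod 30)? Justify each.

(⇒) Suppose n ≡ 21 (mod 30). Write n = 30j + 21. Then (30j + 21)³ = 27000j³ + 56700j² + 39690j + 9261 = 30(900j³ + 1890j² + 1323j + 308) + 21, so n³ ≡ 21 (mod 30).

(⇐) Conversely, suppose n³ ≡ 21 (mod 30). The only residue r in {0, …, 29} with r³ ≡ 21 (mod 30) is r = 21, so n ≡ 21 (mod 30).

The biconditional holds.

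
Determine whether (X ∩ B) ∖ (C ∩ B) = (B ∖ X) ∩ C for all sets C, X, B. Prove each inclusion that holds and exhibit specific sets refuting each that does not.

(⊆) fails and (⊇) fails.

(⊆) This inclusion fails. Take C = ∅, X = {1}, B = {1}; then 1 ∈ (X ∩ B) ∖ (C ∩ B) but 1 ∉ (B ∖ X) ∩ C.

(⊇) This inclusion fails. Take C = {1}, X = ∅, B = {1}; then 1 ∈ (B ∖ X) ∩ C but 1 ∉ (X ∩ B) ∖ (C ∩ B).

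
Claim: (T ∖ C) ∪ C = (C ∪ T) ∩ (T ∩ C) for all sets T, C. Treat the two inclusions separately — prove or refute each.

(⊆) This inclusion fails. Take T = {1}, C = ∅; then 1 ∈ (T ∖ C) ∪ C but 1 ∉ (C ∪ T) ∩ (T ∩ C).

(⊇) Let x ∈ (C ∪ T) ∩ (T ∩ C). Then x ∈ T ∩ C, from which x ∈ (T ∖ C) ∪ C.

(⊆) fails; (⊇) holds.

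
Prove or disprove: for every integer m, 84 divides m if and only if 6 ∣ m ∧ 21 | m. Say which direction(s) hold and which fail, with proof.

(⇒) holds; (⇐) fails.

(⟸) This fails: take m = 42. Both 6 ∣ 42 and 21 ∣ 42, yet 42 is not a multiple of 84 (since 42 = 0·84 + 42), so 84 ∤ 42.

(⟹) If 84 ∣ m, write m = 84q. Since 84 = 14·6, m = 6·(14q), so 6 ∣ m; and since 84 = 4·21, m = 21·(4q), so 21 ∣ m.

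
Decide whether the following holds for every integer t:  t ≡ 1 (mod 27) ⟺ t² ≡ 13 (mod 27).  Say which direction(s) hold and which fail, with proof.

(⇒) This fails: take t = 1. Then 1 ≡ 1 (mod 27), but 1² = 1 ≡ 1 (mod 27), not 13.

(⇐) This fails: take t = 11. Then 11² = 121 ≡ 13 (mod 27), yet 11 ≡ 11 (mod 27), not 1.

(⇒) fails and (⇐) fails.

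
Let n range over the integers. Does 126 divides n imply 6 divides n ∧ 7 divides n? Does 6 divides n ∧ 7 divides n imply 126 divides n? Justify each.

(⇒) If 126 ∣ n, write n = 126q. Since 126 = 21·6, n = 6·(21q), so 6 ∣ n; and since 126 = 18·7, n = 7·(18q), so 7 ∣ n.

(⇐) This fails: take n = 42. Both 6 ∣ 42 and 7 ∣ 42, yet 42 is not a multiple of 126 (since 42 = 0·126 + 42), so 126 ∤ 42.

Only the forward implication holds.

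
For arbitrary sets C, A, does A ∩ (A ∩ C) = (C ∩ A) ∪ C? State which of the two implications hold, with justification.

(⊇) This inclusion fails. Take C = {1}, A = ∅; then 1 ∈ (C ∩ A) ∪ C but 1 ∉ A ∩ (A ∩ C).

(⊆) Let x ∈ A ∩ (A ∩ C). Then x ∈ C ∩ A, from which x ∈ (C ∩ A) ∪ C.

The sets are not equal: only the forward inclusion holds.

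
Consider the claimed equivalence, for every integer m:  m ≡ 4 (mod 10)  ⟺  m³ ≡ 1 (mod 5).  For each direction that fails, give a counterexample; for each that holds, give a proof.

Neither implication holds.

(→) This fails: take m = 4. Then 4 ≡ 4 (mod 10), but 4³ = 64 ≡ 4 (mod 5), not 1.

(←) This fails: take m = 1. Then 1³ = 1 ≡ 1 (mod 5), yet 1 ≡ 1 (mod 10), not 4.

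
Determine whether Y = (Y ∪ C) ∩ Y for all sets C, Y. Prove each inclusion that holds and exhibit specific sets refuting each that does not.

Both inclusions hold; the sets are equal.

Reverse inclusion. Let x ∈ (Y ∪ C) ∩ Y. Then either x ∈ Y and x ∉ C; or x ∈ C ∩ Y. In each case x ∈ Y, so (Y ∪ C) ∩ Y ⊆ Y.

Forward inclusion. Let x ∈ Y. Then either x ∈ Y and x ∉ C; or x ∈ C ∩ Y. In each case x ∈ (Y ∪ C) ∩ Y, so Y ⊆ (Y ∪ C) ∩ Y.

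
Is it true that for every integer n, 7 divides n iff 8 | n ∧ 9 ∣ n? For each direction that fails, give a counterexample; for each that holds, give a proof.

[⇒] This fails: take n = 7. Certainly 7 ∣ 7, but 8 ∤ 7.

[⇐] This fails: take n = 72. Both 8 ∣ 72 and 9 ∣ 72, yet 72 is not a multiple of 7 (since 72 = 10·7 + 2), so 7 ∤ 72.

Both directions fail.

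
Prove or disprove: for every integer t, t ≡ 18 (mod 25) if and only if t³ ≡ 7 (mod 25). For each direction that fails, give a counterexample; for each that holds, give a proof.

(⟹) Suppose t ≡ 18 (mod 25). Write t = 25j + 18. Then (25j + 18)³ = 15625j³ + 33750j² + 24300j + 5832 = 25(625j³ + 1350j² + 972j + 233) + 7, so t³ ≡ 7 (mod 25).

(⟸) Conversely, suppose t³ ≡ 7 (mod 25). The only residue r in {0, …, 24} with r³ ≡ 7 (mod 25) is r = 18, so t ≡ 18 (mod 25).

Equivalent; both directions hold.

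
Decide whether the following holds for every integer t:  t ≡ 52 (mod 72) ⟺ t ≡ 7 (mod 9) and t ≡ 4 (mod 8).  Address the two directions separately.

The biconditional holds.

(⟹) Suppose t ≡ 52 (mod 72); write t = 72j + 52. Since 9 ∣ 72, reducing mod 9 gives t ≡ 52 ≡ 7 (mod 9); since 8 ∣ 72, reducing mod 8 gives t ≡ 52 ≡ 4 (mod 8).

(⟸) Conversely, if t ≡ 7 (mod 9) and t ≡ 4 (mod 8), then by the Chinese remainder theorem t ≡ 52 (mod 72). This is exactly t ≡ 52 (mod 72).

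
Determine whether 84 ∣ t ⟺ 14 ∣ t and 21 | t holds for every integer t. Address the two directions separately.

(→) If 84 ∣ t, write t = 84q. Since 84 = 6·14, t = 14·(6q), so 14 ∣ t; and since 84 = 4·21, t = 21·(4q), so 21 ∣ t.

(←) This fails: take t = 42. Both 14 ∣ 42 and 21 ∣ 42, yet 42 is not a multiple of 84 (since 42 = 0·84 + 42), so 84 ∤ 42.

Not equivalent: only (⇒) holds.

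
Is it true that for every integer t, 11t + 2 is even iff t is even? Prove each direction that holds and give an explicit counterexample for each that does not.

Both directions hold.

(⇒) Suppose 11t + 2 is even. Since 11 is odd, 11t and t have the same parity, so 11t + 2 ≡ t + 2 (mod 2). As 2 is even, 11t + 2 is even exactly when t is even. Thus t is even.

(⇐) Conversely, suppose t is even; write t = 2j. Then 11t + 2 = 11·(2j) + 2 = 2·11j + 2, which is even.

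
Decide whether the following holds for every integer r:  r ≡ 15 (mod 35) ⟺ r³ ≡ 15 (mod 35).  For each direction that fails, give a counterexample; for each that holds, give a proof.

Forward direction. Suppose r ≡ 15 (mod 35). Write r = 35j + 15. Then (35j + 15)³ = 42875j³ + 55125j² + 23625j + 3375 = 35(1225j³ + 1575j² + 675j + 96) + 15, so r³ ≡ 15 (mod 35).

Converse. This fails: take r = 25. Then 25³ = 15625 ≡ 15 (mod 35), yet 25 ≡ 25 (mod 35), not 15.

The forward direction holds; the converse fails.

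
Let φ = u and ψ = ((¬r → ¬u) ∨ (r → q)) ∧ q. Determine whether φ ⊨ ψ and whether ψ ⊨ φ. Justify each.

Forward direction. This fails. Under q = F, u = T, r = F, the left side is true but the right side is false.

Converse. This fails. Under q = T, u = F, r = F, the left side is false but the right side is true.

Neither direction holds.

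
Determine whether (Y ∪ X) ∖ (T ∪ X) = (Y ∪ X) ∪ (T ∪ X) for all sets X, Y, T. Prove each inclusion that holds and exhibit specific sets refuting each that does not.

(⊆) Let x ∈ (Y ∪ X) ∖ (T ∪ X). Then x ∈ Y and x ∉ X, T, from which x ∈ (Y ∪ X) ∪ (T ∪ X).

(⊇) This inclusion fails. Take X = {1}, Y = ∅, T = ∅; then 1 ∈ (Y ∪ X) ∪ (T ∪ X) but 1 ∉ (Y ∪ X) ∖ (T ∪ X).

The sets are not equal: only the forward inclusion holds.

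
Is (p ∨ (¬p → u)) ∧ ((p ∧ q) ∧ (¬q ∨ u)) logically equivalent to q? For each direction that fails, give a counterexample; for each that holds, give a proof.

Only the forward implication holds.

(⟹) Assume the antecedent. If u is true, the antecedent forces (u = T, p = T, q = T), and q holds there. If u is false, the antecedent cannot hold. Either way q holds.

(⟸) This fails. Under u = F, p = F, q = T, the left side is false but the right side is true.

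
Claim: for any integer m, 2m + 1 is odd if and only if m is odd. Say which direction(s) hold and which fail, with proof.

Converse. Suppose m is odd. Since 2 is even, 2m is even for every m, so 2m + 1 has the same parity as 1, which is odd. Hence 2m + 1 is odd.

Forward direction. This fails: take m = 6. Then 2m + 1 = 13, which is odd, yet m = 6 is even, not odd.

The forward direction fails; the converse holds.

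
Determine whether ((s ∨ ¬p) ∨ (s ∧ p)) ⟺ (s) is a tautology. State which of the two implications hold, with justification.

Not equivalent: only (⇐) holds.

(→) This fails. Under s = F, p = F, the left side is true but the right side is false.

(←) Assume the antecedent. If s is true, (s ∨ ¬p) ∨ (s ∧ p) reduces to true regardless of the other variables. If s is false, the antecedent cannot hold. Either way (s ∨ ¬p) ∨ (s ∧ p) holds.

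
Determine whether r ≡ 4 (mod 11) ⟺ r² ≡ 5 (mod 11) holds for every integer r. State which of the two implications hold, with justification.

(⇒) holds; (⇐) fails.

(⟸) This fails: take r = 7. Then 7² = 49 ≡ 5 (mod 11), yet 7 ≡ 7 (mod 11), not 4.

(⟹) Suppose r ≡ 4 (mod 11). Write r = 11j + 4. Then (11j + 4)² = 121j² + 88j + 16 = 11(11j² + 8j + 1) + 5, so r² ≡ 5 (mod 11).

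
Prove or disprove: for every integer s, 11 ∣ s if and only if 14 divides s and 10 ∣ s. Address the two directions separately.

Both directions fail.

[⇒] This fails: take s = 11. Certainly 11 ∣ 11, but 14 ∤ 11.

[⇐] This fails: take s = 70. Both 14 ∣ 70 and 10 ∣ 70, yet 70 is not a multiple of 11 (since 70 = 6·11 + 4), so 11 ∤ 70.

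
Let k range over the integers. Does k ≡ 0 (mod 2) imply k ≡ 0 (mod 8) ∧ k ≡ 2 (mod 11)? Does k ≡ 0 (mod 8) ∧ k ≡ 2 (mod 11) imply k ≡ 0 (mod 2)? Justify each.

(⇐) If k ≡ 0 (mod 8) and k ≡ 2 (mod 11), then by the Chinese remainder theorem k ≡ 24 (mod 88). Since 24 ≡ 0 (mod 2) and 2 ∣ 88, we get k ≡ 0 (mod 2).

(⇒) This fails: k = 0 gives 0 ≡ 0 (mod 2) but 0 ≡ 0 (mod 11), so the conjunction on the right does not hold.

Only the reverse direction holds.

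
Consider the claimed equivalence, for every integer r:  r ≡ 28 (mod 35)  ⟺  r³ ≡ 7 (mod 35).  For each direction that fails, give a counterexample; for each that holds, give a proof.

(⟹) Suppose r ≡ 28 (mod 35). Write r = 35j + 28. Then (35j + 28)³ = 42875j³ + 102900j² + 82320j + 21952 = 35(1225j³ + 2940j² + 2352j + 627) + 7, so r³ ≡ 7 (mod 35).

(⟸) Conversely, suppose r³ ≡ 7 (mod 35). The only residue r in {0, …, 34} with r³ ≡ 7 (mod 35) is r = 28, so r ≡ 28 (mod 35).

The biconditional holds.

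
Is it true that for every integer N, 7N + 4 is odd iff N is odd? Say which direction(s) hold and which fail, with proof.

Converse. Suppose N is odd; write N = 2j + 1. Then 7N + 4 = 7·(2j + 1) + 4 = 2·7j + 11, which is odd.

Forward direction. Suppose 7N + 4 is odd. Since 7 is odd, 7N and N have the same parity, so 7N + 4 ≡ N + 4 (mod 2). As 4 is even, 7N + 4 is odd exactly when N is odd. Thus N is odd.

Both directions hold.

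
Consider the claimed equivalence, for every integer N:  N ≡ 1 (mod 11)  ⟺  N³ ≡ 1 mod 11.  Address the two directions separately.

Both directions hold; the statement is true.

(⇒) Suppose N ≡ 1 (mod 11). Write N = 11j + 1. Then (11j + 1)³ = 1331j³ + 363j² + 33j + 1 = 11(121j³ + 33j² + 3j) + 1, so N³ ≡ 1 (mod 11).

(⇐) For the converse, argue contrapositively. If N ≢ 1 (mod 11), then N is congruent to one of 0, 2, 3, 4, 5, 6, 7, 8, 9, 10 modulo 11, and these give N³ ≡ 0, 8, 5, 9, 4, 7, 2, 6, 3, 10 respectively — never 1.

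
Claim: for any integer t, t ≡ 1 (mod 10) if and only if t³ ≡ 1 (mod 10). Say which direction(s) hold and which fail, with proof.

(⟸) Suppose t³ ≡ 1 (mod 10). The only residue r in {0, …, 9} with r³ ≡ 1 (mod 10) is r = 1, so t ≡ 1 (mod 10).

(⟹) Suppose t ≡ 1 (mod 10). Write t = 10j + 1. Then (10j + 1)³ = 1000j³ + 300j² + 30j + 1 = 10(100j³ + 30j² + 3j) + 1, so t³ ≡ 1 (mod 10).

Both directions hold.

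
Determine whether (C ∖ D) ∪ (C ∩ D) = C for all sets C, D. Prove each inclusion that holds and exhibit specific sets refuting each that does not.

Both inclusions hold.

(⟹) Let x ∈ (C ∖ D) ∪ (C ∩ D). Then either x ∈ C and x ∉ D; or x ∈ C ∩ D. In each case x ∈ C, so (C ∖ D) ∪ (C ∩ D) ⊆ C.

(⟸) Let x ∈ C. Then either x ∈ C and x ∉ D; or x ∈ C ∩ D. In each case x ∈ (C ∖ D) ∪ (C ∩ D), so C ⊆ (C ∖ D) ∪ (C ∩ D).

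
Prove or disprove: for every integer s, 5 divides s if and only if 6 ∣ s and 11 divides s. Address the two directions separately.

(⇒) fails and (⇐) fails.

(⟹) This fails: take s = 5. Certainly 5 ∣ 5, but 6 ∤ 5.

(⟸) This fails: take s = 66. Both 6 ∣ 66 and 11 ∣ 66, yet 66 is not a multiple of 5 (since 66 = 13·5 + 1), so 5 ∤ 66.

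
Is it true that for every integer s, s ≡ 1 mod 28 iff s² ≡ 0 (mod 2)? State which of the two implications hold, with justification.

(⟹) This fails: take s = 1. Then 1 ≡ 1 (mod 28), but 1² = 1 ≡ 1 (mod 2), not 0.

(⟸) This fails: take s = 0. Then 0² = 0 ≡ 0 (mod 2), yet 0 ≡ 0 (mod 28), not 1.

Neither direction holds.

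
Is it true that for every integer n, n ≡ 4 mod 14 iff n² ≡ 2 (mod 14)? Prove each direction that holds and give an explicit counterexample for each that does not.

[⇒] Suppose n ≡ 4 mod 14. Write n = 14j + 4. Then (14j + 4)² = 196j² + 112j + 16 = 14(14j² + 8j + 1) + 2, so n² ≡ 2 (mod 14).

[⇐] This fails: take n = 10. Then 10² = 100 ≡ 2 (mod 14), yet 10 ≡ 10 (mod 14), not 4.

(⇒) holds; (⇐) fails.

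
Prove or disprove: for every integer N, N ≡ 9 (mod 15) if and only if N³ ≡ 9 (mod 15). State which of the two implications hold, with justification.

(⟸) Suppose N³ ≡ 9 (mod 15). The only residue r in {0, …, 14} with r³ ≡ 9 (mod 15) is r = 9, so N ≡ 9 (mod 15).

(⟹) Suppose N ≡ 9 (mod 15). Write N = 15j + 9. Then (15j + 9)³ = 3375j³ + 6075j² + 3645j + 729 = 15(225j³ + 405j² + 243j + 48) + 9, so N³ ≡ 9 (mod 15).

Both directions hold.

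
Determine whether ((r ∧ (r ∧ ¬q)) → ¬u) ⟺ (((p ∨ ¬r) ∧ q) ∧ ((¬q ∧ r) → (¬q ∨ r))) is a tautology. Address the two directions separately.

(⇒) fails; (⇐) holds.

(⟹) This fails. Under q = F, u = F, r = F, p = F, the left side is true but the right side is false.

(⟸) Assume the antecedent. If q is true, (r ∧ (r ∧ ¬q)) → ¬u reduces to true regardless of the other variables. If q is false, the antecedent cannot hold. Either way (r ∧ (r ∧ ¬q)) → ¬u holds.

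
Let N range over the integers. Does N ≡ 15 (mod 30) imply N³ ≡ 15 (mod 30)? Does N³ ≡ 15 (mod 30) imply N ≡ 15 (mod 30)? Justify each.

(⟹) Suppose N ≡ 15 (mod 30). Write N = 30j + 15. Then (30j + 15)³ = 27000j³ + 40500j² + 20250j + 3375 = 30(900j³ + 1350j² + 675j + 112) + 15, so N³ ≡ 15 (mod 30).

(⟸) Conversely, suppose N³ ≡ 15 (mod 30). The only residue r in {0, …, 29} with r³ ≡ 15 (mod 30) is r = 15, so N ≡ 15 (mod 30).

Both implications hold.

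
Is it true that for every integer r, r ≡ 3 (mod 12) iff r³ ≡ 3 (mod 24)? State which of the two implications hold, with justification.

The forward direction fails; the converse holds.

(⟹) This fails: take r = 15. Then 15 ≡ 3 (mod 12), but 15³ = 3375 ≡ 15 (mod 24), not 3.

(⟸) Conversely, the residues r modulo 24 with r³ ≡ 3 (mod 24) are exactly {3}, and each is ≡ 3 (mod 12).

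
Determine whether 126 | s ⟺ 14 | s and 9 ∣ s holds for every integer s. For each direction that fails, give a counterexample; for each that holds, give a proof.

Equivalent; both directions hold.

Forward direction. If 126 ∣ s, write s = 126q. Since 126 = 9·14, s = 14·(9q), so 14 ∣ s; and since 126 = 14·9, s = 9·(14q), so 9 ∣ s.

Converse. Suppose 14 ∣ s and 9 ∣ s. Any common multiple of 14 and 9 is a multiple of their lcm; here gcd(14, 9) = 1, so lcm(14, 9) = 14·9 = 126, so 126 ∣ s.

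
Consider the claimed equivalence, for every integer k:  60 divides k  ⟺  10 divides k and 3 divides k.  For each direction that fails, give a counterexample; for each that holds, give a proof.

(⇒) If 60 ∣ k, write k = 60q. Since 60 = 6·10, k = 10·(6q), so 10 ∣ k; and since 60 = 20·3, k = 3·(20q), so 3 ∣ k.

(⇐) This fails: take k = 30. Both 10 ∣ 30 and 3 ∣ 30, yet 30 is not a multiple of 60 (since 30 = 0·60 + 30), so 60 ∤ 30.

The forward direction holds; the converse fails.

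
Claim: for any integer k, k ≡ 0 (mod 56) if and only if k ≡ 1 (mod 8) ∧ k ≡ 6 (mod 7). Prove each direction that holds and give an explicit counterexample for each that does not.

Both directions fail.

(→) This fails: k = 0 gives 0 ≡ 0 (mod 56) but 0 ≡ 0 (mod 8), so the conjunction on the right does not hold.

(←) This fails: k = 41 satisfies both congruences on the right (41 ≡ 1 mod 8 and 41 ≡ 6 mod 7) yet 41 ≡ 41 (mod 56), not 0.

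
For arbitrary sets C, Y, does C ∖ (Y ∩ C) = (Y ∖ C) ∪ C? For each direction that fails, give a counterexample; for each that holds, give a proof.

(⟹) Let x ∈ C ∖ (Y ∩ C). Then x ∈ C and x ∉ Y, from which x ∈ (Y ∖ C) ∪ C.

(⟸) This inclusion fails. Take C = ∅, Y = {1}; then 1 ∈ (Y ∖ C) ∪ C but 1 ∉ C ∖ (Y ∩ C).

Only the forward inclusion holds.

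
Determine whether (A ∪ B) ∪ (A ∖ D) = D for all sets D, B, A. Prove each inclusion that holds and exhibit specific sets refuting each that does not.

(⊆) fails and (⊇) fails.

(⊆) This inclusion fails. Take D = ∅, B = {1}, A = ∅; then 1 ∈ (A ∪ B) ∪ (A ∖ D) but 1 ∉ D.

(⊇) This inclusion fails. Take D = {1}, B = ∅, A = ∅; then 1 ∈ D but 1 ∉ (A ∪ B) ∪ (A ∖ D).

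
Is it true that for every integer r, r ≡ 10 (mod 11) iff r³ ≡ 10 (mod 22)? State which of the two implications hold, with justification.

Only the reverse direction holds.

[⇒] This fails: take r = 21. Then 21 ≡ 10 (mod 11), but 21³ = 9261 ≡ 21 (mod 22), not 10.

[⇐] Conversely, the residues r modulo 22 with r³ ≡ 10 (mod 22) are exactly {10}, and each is ≡ 10 (mod 11).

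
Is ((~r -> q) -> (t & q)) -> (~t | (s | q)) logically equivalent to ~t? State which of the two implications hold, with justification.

(⇐) Assume the antecedent. If t is true, the antecedent cannot hold. If t is false, the consequent reduces to true regardless of the other variables. Either way the consequent holds.

(⇒) This fails. Under s = T, t = T, r = F, q = F, the left side is true but the right side is false.

Only the reverse direction holds.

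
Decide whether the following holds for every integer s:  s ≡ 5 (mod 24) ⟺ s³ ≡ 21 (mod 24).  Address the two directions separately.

(⟹) This fails: take s = 5. Then 5 ≡ 5 (mod 24), but 5³ = 125 ≡ 5 (mod 24), not 21.

(⟸) This fails: take s = 21. Then 21³ = 9261 ≡ 21 (mod 24), yet 21 ≡ 21 (mod 24), not 5.

Neither implication holds.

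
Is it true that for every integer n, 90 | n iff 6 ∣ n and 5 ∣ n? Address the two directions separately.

(⟸) This fails: take n = 30. Both 6 ∣ 30 and 5 ∣ 30, yet 30 is not a multiple of 90 (since 30 = 0·90 + 30), so 90 ∤ 30.

(⟹) If 90 ∣ n, write n = 90q. Since 90 = 15·6, n = 6·(15q), so 6 ∣ n; and since 90 = 18·5, n = 5·(18q), so 5 ∣ n.

Only the forward implication holds.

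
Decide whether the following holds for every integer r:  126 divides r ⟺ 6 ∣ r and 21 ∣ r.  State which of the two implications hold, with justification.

(→) If 126 ∣ r, write r = 126q. Since 126 = 21·6, r = 6·(21q), so 6 ∣ r; and since 126 = 6·21, r = 21·(6q), so 21 ∣ r.

(←) This fails: take r = 42. Both 6 ∣ 42 and 21 ∣ 42, yet 42 is not a multiple of 126 (since 42 = 0·126 + 42), so 126 ∤ 42.

Not equivalent: only (⇒) holds.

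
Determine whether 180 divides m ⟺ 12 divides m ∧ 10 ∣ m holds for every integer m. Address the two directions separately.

Only the forward direction holds.

[⇒] If 180 ∣ m, write m = 180q. Since 180 = 15·12, m = 12·(15q), so 12 ∣ m; and since 180 = 18·10, m = 10·(18q), so 10 ∣ m.

[⇐] This fails: take m = 60. Both 12 ∣ 60 and 10 ∣ 60, yet 60 is not a multiple of 180 (since 60 = 0·180 + 60), so 180 ∤ 60.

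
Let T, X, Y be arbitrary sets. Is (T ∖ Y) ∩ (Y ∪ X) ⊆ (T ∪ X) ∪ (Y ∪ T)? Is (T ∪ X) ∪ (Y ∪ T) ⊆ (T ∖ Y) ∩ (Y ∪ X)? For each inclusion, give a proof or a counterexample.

The sets are not equal: only the forward inclusion holds.

(⟹) Let x ∈ (T ∖ Y) ∩ (Y ∪ X). Then x ∈ T ∩ X and x ∉ Y, from which x ∈ (T ∪ X) ∪ (Y ∪ T).

(⟸) This inclusion fails. Take T = {1}, X = ∅, Y = ∅; then 1 ∈ (T ∪ X) ∪ (Y ∪ T) but 1 ∉ (T ∖ Y) ∩ (Y ∪ X).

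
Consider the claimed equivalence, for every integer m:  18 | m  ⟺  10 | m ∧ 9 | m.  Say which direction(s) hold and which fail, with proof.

Only the reverse direction holds.

Forward direction. This fails: take m = 18. Certainly 18 ∣ 18, but 10 ∤ 18.

Converse. Suppose 10 ∣ m and 9 ∣ m. Any common multiple of 10 and 9 is a multiple of their lcm; here gcd(10, 9) = 1, so lcm(10, 9) = 10·9 = 90, so 90 ∣ m. Since 18 ∣ 90, it follows that 18 ∣ m.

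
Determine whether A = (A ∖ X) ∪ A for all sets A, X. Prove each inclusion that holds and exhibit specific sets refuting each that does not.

Both inclusions hold.

(⊆) Let x ∈ A. Then either x ∈ A and x ∉ X; or x ∈ A ∩ X. In each case x ∈ (A ∖ X) ∪ A, so A ⊆ (A ∖ X) ∪ A.

(⊇) Let x ∈ (A ∖ X) ∪ A. Then either x ∈ A and x ∉ X; or x ∈ A ∩ X. In each case x ∈ A, so (A ∖ X) ∪ A ⊆ A.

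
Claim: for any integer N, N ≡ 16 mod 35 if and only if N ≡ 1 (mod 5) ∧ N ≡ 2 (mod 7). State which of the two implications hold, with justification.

Both implications hold.

(⇒) Suppose N ≡ 16 (mod 35); write N = 35j + 16. Since 5 ∣ 35, reducing mod 5 gives N ≡ 16 ≡ 1 (mod 5); since 7 ∣ 35, reducing mod 7 gives N ≡ 16 ≡ 2 (mod 7).

(⇐) Conversely, if N ≡ 1 (mod 5) and N ≡ 2 (mod 7), then by the Chinese remainder theorem N ≡ 16 (mod 35). This is exactly N ≡ 16 (mod 35).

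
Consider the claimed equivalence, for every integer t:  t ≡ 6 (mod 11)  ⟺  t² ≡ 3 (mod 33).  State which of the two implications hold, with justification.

(→) This fails: take t = 17. Then 17 ≡ 6 (mod 11), but 17² = 289 ≡ 25 (mod 33), not 3.

(←) This fails: take t = 27. Then 27² = 729 ≡ 3 (mod 33), yet 27 ≡ 5 (mod 11), not 6.

Neither direction holds.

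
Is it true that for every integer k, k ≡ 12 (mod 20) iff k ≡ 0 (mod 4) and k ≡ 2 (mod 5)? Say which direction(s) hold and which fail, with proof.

Forward direction. Suppose k ≡ 12 (mod 20); write k = 20j + 12. Since 4 ∣ 20, reducing mod 4 gives k ≡ 12 ≡ 0 (mod 4); since 5 ∣ 20, reducing mod 5 gives k ≡ 12 ≡ 2 (mod 5).

Converse. If k ≡ 0 (mod 4) and k ≡ 2 (mod 5), then by the Chinese remainder theorem k ≡ 12 (mod 20). This is exactly k ≡ 12 (mod 20).

Both directions hold; the statement is true.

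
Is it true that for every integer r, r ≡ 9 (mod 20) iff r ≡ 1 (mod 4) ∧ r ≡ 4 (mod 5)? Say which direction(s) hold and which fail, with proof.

(⟸) If r ≡ 1 (mod 4) and r ≡ 4 (mod 5), then by the Chinese remainder theorem r ≡ 9 (mod 20). This is exactly r ≡ 9 (mod 20).

(⟹) Suppose r ≡ 9 (mod 20); write r = 20j + 9. Since 4 ∣ 20, reducing mod 4 gives r ≡ 9 ≡ 1 (mod 4); since 5 ∣ 20, reducing mod 5 gives r ≡ 9 ≡ 4 (mod 5).

Both directions hold; the statement is true.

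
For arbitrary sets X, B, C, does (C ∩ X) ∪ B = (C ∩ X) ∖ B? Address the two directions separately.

(⟸) Let x ∈ (C ∩ X) ∖ B. Then x ∈ X ∩ C and x ∉ B, from which x ∈ (C ∩ X) ∪ B.

(⟹) This inclusion fails. Take X = ∅, B = {1}, C = ∅; then 1 ∈ (C ∩ X) ∪ B but 1 ∉ (C ∩ X) ∖ B.

The sets are not equal: only the reverse inclusion holds.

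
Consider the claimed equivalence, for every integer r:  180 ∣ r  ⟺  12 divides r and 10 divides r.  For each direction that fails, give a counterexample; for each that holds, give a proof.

(⇒) holds; (⇐) fails.

(⇐) This fails: take r = 60. Both 12 ∣ 60 and 10 ∣ 60, yet 60 is not a multiple of 180 (since 60 = 0·180 + 60), so 180 ∤ 60.

(⇒) If 180 ∣ r, write r = 180q. Since 180 = 15·12, r = 12·(15q), so 12 ∣ r; and since 180 = 18·10, r = 10·(18q), so 10 ∣ r.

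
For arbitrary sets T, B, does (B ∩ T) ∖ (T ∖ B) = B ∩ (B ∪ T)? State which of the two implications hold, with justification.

Only the forward inclusion holds.

Forward inclusion. Let x ∈ (B ∩ T) ∖ (T ∖ B). Then x ∈ T ∩ B, from which x ∈ B ∩ (B ∪ T).

Reverse inclusion. This inclusion fails. Take T = ∅, B = {1}; then 1 ∈ B ∩ (B ∪ T) but 1 ∉ (B ∩ T) ∖ (T ∖ B).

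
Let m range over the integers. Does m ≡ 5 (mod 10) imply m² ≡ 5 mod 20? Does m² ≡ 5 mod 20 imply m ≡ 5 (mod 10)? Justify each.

[⇐] The residues r modulo 20 with r² ≡ 5 (mod 20) are exactly {5, 15}, and each is ≡ 5 (mod 10).

[⇒] Suppose m ≡ 5 (mod 10). Working modulo 20, m ∈ {5, 15}; for each such r, r² ≡ 5 (mod 20).

Equivalent; both directions hold.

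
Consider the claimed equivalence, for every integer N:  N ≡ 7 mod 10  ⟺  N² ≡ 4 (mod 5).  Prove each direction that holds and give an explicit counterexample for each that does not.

(→) Suppose N ≡ 7 (mod 10). Then N² ≡ 7² = 49 (mod 10), and since 5 ∣ 10, also N² ≡ 4 (mod 5).

(←) This fails: take N = 2. Then 2² = 4 ≡ 4 (mod 5), yet 2 ≡ 2 (mod 10), not 7.

The forward direction holds; the converse fails.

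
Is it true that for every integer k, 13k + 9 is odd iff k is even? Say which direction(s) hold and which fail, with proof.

(⟸) Suppose k is even; write k = 2j. Then 13k + 9 = 13·(2j) + 9 = 2·13j + 9, which is odd.

(⟹) Suppose 13k + 9 is odd. Since 13 is odd, 13k and k have the same parity, so 13k + 9 ≡ k + 9 (mod 2). As 9 is odd, 13k + 9 is odd exactly when k is even. Thus k is even.

Equivalent; both directions hold.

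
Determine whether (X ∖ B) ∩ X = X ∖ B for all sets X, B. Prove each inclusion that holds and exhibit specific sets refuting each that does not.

Forward inclusion. Let x ∈ (X ∖ B) ∩ X. Then x ∈ X and x ∉ B, from which x ∈ X ∖ B.

Reverse inclusion. Let x ∈ X ∖ B. Then x ∈ X and x ∉ B, from which x ∈ (X ∖ B) ∩ X.

Both inclusions hold; the sets are equal.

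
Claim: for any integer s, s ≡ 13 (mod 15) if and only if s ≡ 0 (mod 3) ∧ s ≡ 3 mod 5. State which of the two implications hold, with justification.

Both directions fail.

(→) This fails: s = 13 gives 13 ≡ 13 (mod 15) but 13 ≡ 1 (mod 3), so the conjunction on the right does not hold.

(←) This fails: s = 3 satisfies both congruences on the right (3 ≡ 0 mod 3 and 3 ≡ 3 mod 5) yet 3 ≡ 3 (mod 15), not 13.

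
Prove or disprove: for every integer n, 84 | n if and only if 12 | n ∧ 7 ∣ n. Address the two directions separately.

Both implications hold.

[⇒] If 84 ∣ n, write n = 84q. Since 84 = 7·12, n = 12·(7q), so 12 ∣ n; and since 84 = 12·7, n = 7·(12q), so 7 ∣ n.

[⇐] Suppose 12 ∣ n and 7 ∣ n. Any common multiple of 12 and 7 is a multiple of their lcm; here gcd(12, 7) = 1, so lcm(12, 7) = 12·7 = 84, so 84 ∣ n.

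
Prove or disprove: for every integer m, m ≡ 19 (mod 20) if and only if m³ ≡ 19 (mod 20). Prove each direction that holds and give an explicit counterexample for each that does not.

(⟹) Suppose m ≡ 19 (mod 20). Write m = 20j + 19. Then (20j + 19)³ = 8000j³ + 22800j² + 21660j + 6859 = 20(400j³ + 1140j² + 1083j + 342) + 19, so m³ ≡ 19 (mod 20).

(⟸) Conversely, suppose m³ ≡ 19 (mod 20). The only residue r in {0, …, 19} with r³ ≡ 19 (mod 20) is r = 19, so m ≡ 19 (mod 20).

Both directions hold; the statement is true.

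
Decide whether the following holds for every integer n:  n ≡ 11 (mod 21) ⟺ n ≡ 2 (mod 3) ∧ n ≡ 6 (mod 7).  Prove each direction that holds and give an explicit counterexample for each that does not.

(→) This fails: n = 11 gives 11 ≡ 11 (mod 21) but 11 ≡ 4 (mod 7), so the conjunction on the right does not hold.

(←) This fails: n = 20 satisfies both congruences on the right (20 ≡ 2 mod 3 and 20 ≡ 6 mod 7) yet 20 ≡ 20 (mod 21), not 11.

(⇒) fails and (⇐) fails.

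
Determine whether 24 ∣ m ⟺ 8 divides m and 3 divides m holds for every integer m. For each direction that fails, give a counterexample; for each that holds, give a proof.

Both directions hold; the statement is true.

(⟹) If 24 ∣ m, write m = 24q. Since 24 = 3·8, m = 8·(3q), so 8 ∣ m; and since 24 = 8·3, m = 3·(8q), so 3 ∣ m.

(⟸) Suppose 8 ∣ m and 3 ∣ m. Any common multiple of 8 and 3 is a multiple of their lcm; here gcd(8, 3) = 1, so lcm(8, 3) = 8·3 = 24, so 24 ∣ m.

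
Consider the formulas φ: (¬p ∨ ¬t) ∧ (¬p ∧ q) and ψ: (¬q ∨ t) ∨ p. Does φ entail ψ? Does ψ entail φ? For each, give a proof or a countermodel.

(→) This fails. Under q = T, p = F, t = F, the left side is true but the right side is false.

(←) This fails. Under q = F, p = F, t = F, the left side is false but the right side is true.

Neither direction holds.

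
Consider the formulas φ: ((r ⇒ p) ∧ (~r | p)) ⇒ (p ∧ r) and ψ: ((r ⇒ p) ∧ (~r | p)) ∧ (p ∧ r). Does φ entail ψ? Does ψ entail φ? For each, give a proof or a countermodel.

The forward direction fails; the converse holds.

(⟹) This fails. Under r = T, p = F, the left side is true but the right side is false.

(⟸) Assume the antecedent. If r is true, ((r ⇒ p) ∧ (~r | p)) ⇒ (p ∧ r) reduces to true regardless of the other variables. If r is false, the antecedent cannot hold. Either way ((r ⇒ p) ∧ (~r | p)) ⇒ (p ∧ r) holds.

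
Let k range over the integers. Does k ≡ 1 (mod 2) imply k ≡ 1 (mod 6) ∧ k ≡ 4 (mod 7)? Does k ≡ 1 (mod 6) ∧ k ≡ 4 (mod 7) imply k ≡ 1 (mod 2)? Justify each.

(⇒) fails; (⇐) holds.

(⇒) This fails: k = 1 gives 1 ≡ 1 (mod 2) but 1 ≡ 1 (mod 7), so the conjunction on the right does not hold.

(⇐) Conversely, if k ≡ 1 (mod 6) and k ≡ 4 (mod 7), then by the Chinese remainder theorem k ≡ 25 (mod 42). Since 25 ≡ 1 (mod 2) and 2 ∣ 42, we get k ≡ 1 (mod 2).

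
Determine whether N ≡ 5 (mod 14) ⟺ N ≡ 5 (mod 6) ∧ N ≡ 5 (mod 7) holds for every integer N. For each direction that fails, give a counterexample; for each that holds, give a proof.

Forward direction. This fails: N = 33 gives 33 ≡ 5 (mod 14) but 33 ≡ 3 (mod 6), so the conjunction on the right does not hold.

Converse. If N ≡ 5 (mod 6) and N ≡ 5 (mod 7), then by the Chinese remainder theorem N ≡ 5 (mod 42). Since 5 ≡ 5 (mod 14) and 14 ∣ 42, we get N ≡ 5 (mod 14).

Not equivalent: only (⇐) holds.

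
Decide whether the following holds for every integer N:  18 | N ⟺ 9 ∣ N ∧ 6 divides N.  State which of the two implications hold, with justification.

(→) If 18 ∣ N, write N = 18q. Since 18 = 2·9, N = 9·(2q), so 9 ∣ N; and since 18 = 3·6, N = 6·(3q), so 6 ∣ N.

(←) Suppose 9 ∣ N and 6 ∣ N. Any common multiple of 9 and 6 is a multiple of their lcm; here lcm(9, 6) = 9·6/gcd(9, 6) = 54/3 = 18, so 18 ∣ N.

Equivalent; both directions hold.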